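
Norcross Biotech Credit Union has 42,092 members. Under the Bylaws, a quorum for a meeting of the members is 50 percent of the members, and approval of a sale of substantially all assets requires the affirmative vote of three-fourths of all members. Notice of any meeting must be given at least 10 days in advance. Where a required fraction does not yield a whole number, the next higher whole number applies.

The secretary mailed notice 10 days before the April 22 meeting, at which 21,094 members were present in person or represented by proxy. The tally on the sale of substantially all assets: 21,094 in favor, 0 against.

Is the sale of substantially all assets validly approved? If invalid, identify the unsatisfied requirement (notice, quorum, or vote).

Notice: 10 days given; 10 required. Satisfied.
Quorum: 50% of 42,092 = 21,046; 21,094 present. Satisfied.
Vote: requires three-fourths of all members (42,092); 3/4 of 42092 = 31569, so 31,569 needed; 21,094 in favor. Not satisfied.

Invalid — vote requirement not satisfied.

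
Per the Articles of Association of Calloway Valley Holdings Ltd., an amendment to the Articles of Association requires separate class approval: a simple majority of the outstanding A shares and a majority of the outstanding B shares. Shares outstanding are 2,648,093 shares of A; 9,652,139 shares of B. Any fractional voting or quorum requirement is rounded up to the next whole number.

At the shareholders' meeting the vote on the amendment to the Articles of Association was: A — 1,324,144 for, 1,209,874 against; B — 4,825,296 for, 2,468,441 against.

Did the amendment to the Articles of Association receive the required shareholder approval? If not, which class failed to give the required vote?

A: a majority of 2648093 is 1324047; 1,324,047 required, 1,324,144 in favor — approved.
B: a majority of 9652139 is 4826070; 4,826,070 required, 4,825,296 in favor — not approved.

Not approved — the B shares did not give the required vote.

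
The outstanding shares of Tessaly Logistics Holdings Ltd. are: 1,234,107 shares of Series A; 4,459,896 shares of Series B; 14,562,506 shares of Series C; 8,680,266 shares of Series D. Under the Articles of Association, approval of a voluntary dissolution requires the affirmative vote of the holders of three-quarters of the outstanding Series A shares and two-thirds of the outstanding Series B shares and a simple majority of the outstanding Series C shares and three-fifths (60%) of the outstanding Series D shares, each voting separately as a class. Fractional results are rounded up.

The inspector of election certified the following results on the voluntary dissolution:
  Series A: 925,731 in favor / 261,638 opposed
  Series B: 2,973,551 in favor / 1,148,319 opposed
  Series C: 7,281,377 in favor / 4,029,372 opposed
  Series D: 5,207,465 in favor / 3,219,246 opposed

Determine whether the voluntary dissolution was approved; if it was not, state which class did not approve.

Series A: 3/4 of 1234107 = 925580.25, rounded up to 925581; 925,581 required, 925,731 in favor — approved.
Series B: 2/3 of 4459896 = 2973264; 2,973,264 required, 2,973,551 in favor — approved.
Series C: a majority of 14562506 is 7281254; 7,281,254 required, 7,281,377 in favor — approved.
Series D: 3/5 of 8680266 = 5208159.60, rounded up to 5208160; 5,208,160 required, 5,207,465 in favor — not approved.

Not approved — the Series D shares did not give the required vote.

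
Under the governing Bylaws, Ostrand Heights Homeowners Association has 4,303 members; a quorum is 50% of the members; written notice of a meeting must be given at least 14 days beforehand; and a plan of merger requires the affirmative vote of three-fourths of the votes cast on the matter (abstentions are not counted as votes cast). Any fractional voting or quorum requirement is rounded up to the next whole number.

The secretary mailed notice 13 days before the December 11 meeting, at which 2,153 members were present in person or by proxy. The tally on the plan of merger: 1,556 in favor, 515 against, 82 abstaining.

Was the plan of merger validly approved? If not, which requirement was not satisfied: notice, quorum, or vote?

Notice: 13 days given; 14 required. Not satisfied.
Quorum: 50% of 4,303 = 2,151.50, rounded up to 2,152; 2,153 present. Satisfied.
Vote: requires three-fourths of the votes cast (2,153 − 82 abstaining = 2,071); 3/4 of 2071 = 1553.25, rounded up to 1554, so 1,554 needed; 1,556 in favor. Satisfied.

Invalid — notice requirement not satisfied.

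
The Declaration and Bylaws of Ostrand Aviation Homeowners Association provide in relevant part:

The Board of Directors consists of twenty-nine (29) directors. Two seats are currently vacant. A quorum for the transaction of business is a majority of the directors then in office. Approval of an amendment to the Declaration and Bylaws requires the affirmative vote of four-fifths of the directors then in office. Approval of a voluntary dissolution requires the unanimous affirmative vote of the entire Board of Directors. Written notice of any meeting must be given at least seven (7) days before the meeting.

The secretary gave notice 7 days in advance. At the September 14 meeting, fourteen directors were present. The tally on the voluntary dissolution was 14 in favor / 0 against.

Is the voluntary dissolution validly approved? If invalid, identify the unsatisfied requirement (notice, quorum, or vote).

Invalid — vote requirement not satisfied.

Notice: 7 days given; 7 required (7 ≥ 7). Satisfied.
Quorum: 14 present; quorum is 14. Satisfied.
Vote: the voluntary dissolution requires the unanimous vote of the entire Board of Directors (29). Unanimous means all 29, so 29 affirmative votes are needed; 14 voted in favor. Not satisfied.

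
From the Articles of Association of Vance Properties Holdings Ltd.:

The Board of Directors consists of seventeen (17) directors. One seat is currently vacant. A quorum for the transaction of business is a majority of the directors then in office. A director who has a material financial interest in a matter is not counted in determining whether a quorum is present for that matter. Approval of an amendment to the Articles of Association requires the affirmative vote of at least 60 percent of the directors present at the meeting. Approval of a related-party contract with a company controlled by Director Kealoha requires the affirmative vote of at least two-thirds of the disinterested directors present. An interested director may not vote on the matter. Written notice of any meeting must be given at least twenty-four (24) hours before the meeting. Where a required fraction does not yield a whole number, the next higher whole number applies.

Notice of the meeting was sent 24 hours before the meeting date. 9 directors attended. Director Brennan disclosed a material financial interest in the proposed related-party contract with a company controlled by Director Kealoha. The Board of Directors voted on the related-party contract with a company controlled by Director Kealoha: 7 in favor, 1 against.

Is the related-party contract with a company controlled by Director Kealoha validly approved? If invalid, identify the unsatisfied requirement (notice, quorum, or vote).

Notice: 24 hours given; 24 required (24 ≥ 24). Satisfied.
Quorum: 9 present, but the 1 interested director does not count, leaving 8. Quorum is 9. Not satisfied.
Vote: the related-party contract with a company controlled by Director Kealoha requires two-thirds of the disinterested directors present (9 − 1 = 8). 2/3 of 8 = 5.33, rounded up to 6, so 6 affirmative votes are needed; 7 voted in favor. Satisfied. (Moot — without a quorum no business can be validly transacted.)

Invalid — quorum requirement not satisfied.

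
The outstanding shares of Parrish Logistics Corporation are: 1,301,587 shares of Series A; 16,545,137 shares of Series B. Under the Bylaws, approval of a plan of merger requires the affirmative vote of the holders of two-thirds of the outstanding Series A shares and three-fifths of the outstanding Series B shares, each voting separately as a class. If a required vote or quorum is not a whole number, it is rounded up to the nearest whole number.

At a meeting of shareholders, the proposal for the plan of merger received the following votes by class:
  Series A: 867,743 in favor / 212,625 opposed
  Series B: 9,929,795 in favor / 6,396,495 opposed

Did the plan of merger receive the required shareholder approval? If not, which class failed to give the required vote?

Approved — every class gave the required vote.

Series A: 2/3 of 1301587 = 867724.67, rounded up to 867725; 867,725 required, 867,743 in favor — approved.
Series B: 3/5 of 16545137 = 9927082.20, rounded up to 9927083; 9,927,083 required, 9,929,795 in favor — approved.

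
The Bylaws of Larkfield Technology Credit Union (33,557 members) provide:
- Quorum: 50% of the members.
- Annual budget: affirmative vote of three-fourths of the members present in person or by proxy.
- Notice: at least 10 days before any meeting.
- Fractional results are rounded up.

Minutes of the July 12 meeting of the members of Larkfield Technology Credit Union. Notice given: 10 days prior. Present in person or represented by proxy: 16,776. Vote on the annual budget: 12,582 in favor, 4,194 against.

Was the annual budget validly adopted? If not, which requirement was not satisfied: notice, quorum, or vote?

Notice: 10 days given; 10 required. Satisfied.
Quorum: 50% of 33,557 = 16,778.50, rounded up to 16,779; 16,776 present. Not satisfied.
Vote: requires three-fourths of those present (16,776); 3/4 of 16776 = 12582, so 12,582 needed; 12,582 in favor. Satisfied.

Invalid — quorum requirement not satisfied.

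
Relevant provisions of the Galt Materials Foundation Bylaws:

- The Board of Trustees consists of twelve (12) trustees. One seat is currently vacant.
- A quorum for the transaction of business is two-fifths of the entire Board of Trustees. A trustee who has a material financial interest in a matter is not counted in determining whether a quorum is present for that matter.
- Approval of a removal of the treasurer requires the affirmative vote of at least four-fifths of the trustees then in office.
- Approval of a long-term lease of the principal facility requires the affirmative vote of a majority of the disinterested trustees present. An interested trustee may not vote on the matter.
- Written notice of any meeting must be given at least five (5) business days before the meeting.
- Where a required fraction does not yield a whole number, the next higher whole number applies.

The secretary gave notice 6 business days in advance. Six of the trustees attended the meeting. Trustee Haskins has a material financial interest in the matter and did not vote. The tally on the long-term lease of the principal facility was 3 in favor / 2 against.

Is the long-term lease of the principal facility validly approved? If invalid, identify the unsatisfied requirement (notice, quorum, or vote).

Valid — all requirements satisfied.

Notice: 6 business days given; 5 required (6 ≥ 5). Satisfied.
Quorum: 6 present, but the 1 interested trustee does not count, leaving 5. Quorum is 5. Satisfied.
Vote: the long-term lease of the principal facility requires a majority of the disinterested trustees present (6 − 1 = 5). A majority of 5 is 3, so 3 affirmative votes are needed; 3 voted in favor. Satisfied.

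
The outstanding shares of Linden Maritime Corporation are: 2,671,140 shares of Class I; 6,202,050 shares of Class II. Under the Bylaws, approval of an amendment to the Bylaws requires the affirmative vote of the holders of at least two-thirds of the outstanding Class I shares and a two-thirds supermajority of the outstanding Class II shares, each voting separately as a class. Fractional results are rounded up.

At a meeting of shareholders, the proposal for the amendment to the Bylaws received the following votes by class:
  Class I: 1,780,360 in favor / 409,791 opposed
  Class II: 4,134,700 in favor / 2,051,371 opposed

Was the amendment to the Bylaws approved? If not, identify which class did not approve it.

Class I: 2/3 of 2671140 = 1780760; 1,780,760 required, 1,780,360 in favor — not approved.
Class II: 2/3 of 6202050 = 4134700; 4,134,700 required, 4,134,700 in favor — approved.

Not approved — the Class I shares did not give the required vote.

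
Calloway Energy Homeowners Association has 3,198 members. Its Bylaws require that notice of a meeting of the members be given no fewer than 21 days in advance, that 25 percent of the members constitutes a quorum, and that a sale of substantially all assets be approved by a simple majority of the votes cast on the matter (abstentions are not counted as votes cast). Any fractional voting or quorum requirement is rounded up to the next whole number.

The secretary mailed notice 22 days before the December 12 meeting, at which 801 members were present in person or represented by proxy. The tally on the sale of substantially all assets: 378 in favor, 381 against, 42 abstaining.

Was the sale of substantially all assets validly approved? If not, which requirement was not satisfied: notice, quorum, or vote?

Invalid — vote requirement not satisfied.

Notice: 22 days given; 21 required. Satisfied.
Quorum: 25% of 3,198 = 799.50, rounded up to 800; 801 present. Satisfied.
Vote: requires a majority of the votes cast (801 − 42 abstaining = 759); a majority of 759 is 380, so 380 needed; 378 in favor. Not satisfied.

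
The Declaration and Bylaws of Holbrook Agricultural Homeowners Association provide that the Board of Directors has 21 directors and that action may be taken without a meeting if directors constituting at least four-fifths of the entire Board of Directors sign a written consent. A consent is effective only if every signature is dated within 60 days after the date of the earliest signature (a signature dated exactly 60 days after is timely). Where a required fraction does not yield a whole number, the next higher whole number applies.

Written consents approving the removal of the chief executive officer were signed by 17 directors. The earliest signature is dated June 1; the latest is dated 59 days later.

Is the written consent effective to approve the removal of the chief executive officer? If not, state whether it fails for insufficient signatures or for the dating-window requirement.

Signatures required: at least four-fifths of 21 — 4/5 of 21 = 16.80, rounded up to 17, so 17 needed; 17 signed. Sufficient.
Dating window: the latest signature is 59 days after the earliest; the limit is 60 days. Within the window.

Effective — both the signature and dating-window requirements are satisfied.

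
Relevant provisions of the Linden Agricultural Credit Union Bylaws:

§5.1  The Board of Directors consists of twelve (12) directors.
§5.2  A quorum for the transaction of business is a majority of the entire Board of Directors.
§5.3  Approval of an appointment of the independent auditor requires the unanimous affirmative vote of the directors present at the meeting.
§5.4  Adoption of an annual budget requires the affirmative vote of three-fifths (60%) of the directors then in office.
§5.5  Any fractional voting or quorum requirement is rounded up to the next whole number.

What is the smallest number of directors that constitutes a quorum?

A majority of 12 is 7.

7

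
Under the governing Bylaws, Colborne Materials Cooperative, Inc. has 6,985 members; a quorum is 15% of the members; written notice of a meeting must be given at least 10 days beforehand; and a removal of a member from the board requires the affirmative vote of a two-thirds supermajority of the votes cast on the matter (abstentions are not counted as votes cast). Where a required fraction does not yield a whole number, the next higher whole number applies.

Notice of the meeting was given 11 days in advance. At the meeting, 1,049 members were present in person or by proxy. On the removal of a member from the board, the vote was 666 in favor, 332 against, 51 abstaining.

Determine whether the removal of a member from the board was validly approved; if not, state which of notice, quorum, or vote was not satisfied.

Notice: 11 days given; 10 required. Satisfied.
Quorum: 15% of 6,985 = 1,047.75, rounded up to 1,048; 1,049 present. Satisfied.
Vote: requires two-thirds of the votes cast (1,049 − 51 abstaining = 998); 2/3 of 998 = 665.33, rounded up to 666, so 666 needed; 666 in favor. Satisfied.

Valid — all requirements satisfied.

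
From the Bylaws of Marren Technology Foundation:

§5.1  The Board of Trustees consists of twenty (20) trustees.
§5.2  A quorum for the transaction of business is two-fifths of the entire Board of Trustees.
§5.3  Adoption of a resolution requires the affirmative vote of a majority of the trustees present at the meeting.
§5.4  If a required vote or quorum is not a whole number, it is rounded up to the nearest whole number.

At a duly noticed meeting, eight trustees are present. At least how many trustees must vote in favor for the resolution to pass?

5

The resolution requires a majority of the trustees present (8).
A majority of 8 is 5.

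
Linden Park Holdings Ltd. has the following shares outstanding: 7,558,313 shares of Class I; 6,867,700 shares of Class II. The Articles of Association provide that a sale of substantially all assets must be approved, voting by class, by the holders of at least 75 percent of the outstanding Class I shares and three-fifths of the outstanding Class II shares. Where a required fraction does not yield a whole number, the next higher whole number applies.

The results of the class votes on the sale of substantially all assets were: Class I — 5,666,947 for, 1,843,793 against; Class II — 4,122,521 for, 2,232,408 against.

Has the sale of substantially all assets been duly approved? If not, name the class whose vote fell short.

Class I: 3/4 of 7558313 = 5668734.75, rounded up to 5668735; 5,668,735 required, 5,666,947 in favor — not approved.
Class II: 3/5 of 6867700 = 4120620; 4,120,620 required, 4,122,521 in favor — approved.

Not approved — the Class I shares did not give the required vote.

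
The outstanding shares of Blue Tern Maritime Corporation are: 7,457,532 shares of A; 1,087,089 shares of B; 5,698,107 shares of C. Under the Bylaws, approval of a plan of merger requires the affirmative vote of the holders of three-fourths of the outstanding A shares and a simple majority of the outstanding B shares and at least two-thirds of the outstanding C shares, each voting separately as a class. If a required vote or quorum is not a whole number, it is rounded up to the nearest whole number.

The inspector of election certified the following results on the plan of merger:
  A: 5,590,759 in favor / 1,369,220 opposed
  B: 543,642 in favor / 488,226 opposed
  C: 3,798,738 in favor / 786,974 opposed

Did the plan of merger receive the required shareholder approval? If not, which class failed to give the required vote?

Not approved — the A shares did not give the required vote.

A: 3/4 of 7457532 = 5593149; 5,593,149 required, 5,590,759 in favor — not approved.
B: a majority of 1087089 is 543545; 543,545 required, 543,642 in favor — approved.
C: 2/3 of 5698107 = 3798738; 3,798,738 required, 3,798,738 in favor — approved.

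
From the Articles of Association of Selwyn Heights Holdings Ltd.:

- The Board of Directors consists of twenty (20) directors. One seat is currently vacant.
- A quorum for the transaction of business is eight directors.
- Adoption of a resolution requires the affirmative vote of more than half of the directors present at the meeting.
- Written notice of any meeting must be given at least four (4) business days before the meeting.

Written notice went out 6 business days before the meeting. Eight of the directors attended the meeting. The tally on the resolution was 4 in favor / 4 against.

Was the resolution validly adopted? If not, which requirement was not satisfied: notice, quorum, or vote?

Invalid — vote requirement not satisfied.

Notice: 6 business days given; 4 required (6 ≥ 4). Satisfied.
Quorum: 8 present; quorum is 8. Satisfied.
Vote: the resolution requires a majority of the directors present (8). A majority of 8 is 5, so 5 affirmative votes are needed; 4 voted in favor. Not satisfied.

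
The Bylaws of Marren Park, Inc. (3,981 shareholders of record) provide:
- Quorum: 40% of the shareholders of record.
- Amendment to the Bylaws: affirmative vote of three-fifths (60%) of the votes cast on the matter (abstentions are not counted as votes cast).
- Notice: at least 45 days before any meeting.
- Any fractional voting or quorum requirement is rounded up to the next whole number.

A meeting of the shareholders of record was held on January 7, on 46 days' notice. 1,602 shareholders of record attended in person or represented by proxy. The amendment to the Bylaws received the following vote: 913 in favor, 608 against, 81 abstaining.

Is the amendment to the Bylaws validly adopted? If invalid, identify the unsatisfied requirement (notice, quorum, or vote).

Valid — all requirements satisfied.

Notice: 46 days given; 45 required. Satisfied.
Quorum: 40% of 3,981 = 1,592.40, rounded up to 1,593; 1,602 present. Satisfied.
Vote: requires three-fifths of the votes cast (1,602 − 81 abstaining = 1,521); 3/5 of 1521 = 912.60, rounded up to 913, so 913 needed; 913 in favor. Satisfied.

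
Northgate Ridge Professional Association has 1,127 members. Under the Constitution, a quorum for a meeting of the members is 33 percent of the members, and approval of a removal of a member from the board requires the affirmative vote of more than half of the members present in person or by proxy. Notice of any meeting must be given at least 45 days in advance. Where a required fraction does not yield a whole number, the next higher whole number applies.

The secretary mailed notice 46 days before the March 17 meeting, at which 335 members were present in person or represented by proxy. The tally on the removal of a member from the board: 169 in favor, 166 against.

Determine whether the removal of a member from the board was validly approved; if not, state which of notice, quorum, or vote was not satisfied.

Notice: 46 days given; 45 required. Satisfied.
Quorum: 33% of 1,127 = 371.91, rounded up to 372; 335 present. Not satisfied.
Vote: requires a majority of those present (335); a majority of 335 is 168, so 168 needed; 169 in favor. Satisfied.

Invalid — quorum requirement not satisfied.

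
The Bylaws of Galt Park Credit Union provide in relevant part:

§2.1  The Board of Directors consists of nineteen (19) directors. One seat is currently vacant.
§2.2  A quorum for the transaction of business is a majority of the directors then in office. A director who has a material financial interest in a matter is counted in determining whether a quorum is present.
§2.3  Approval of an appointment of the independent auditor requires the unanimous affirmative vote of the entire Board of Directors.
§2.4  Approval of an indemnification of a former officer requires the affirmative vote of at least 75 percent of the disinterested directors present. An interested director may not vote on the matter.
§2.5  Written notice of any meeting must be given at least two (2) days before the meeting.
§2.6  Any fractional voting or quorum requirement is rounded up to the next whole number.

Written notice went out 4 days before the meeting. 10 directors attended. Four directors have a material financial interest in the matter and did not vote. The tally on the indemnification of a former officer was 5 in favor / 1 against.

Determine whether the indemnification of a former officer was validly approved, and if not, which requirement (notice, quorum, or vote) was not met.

Valid — all requirements satisfied.

Notice: 4 days given; 2 required (4 ≥ 2). Satisfied.
Quorum: 10 present (interested directors count toward quorum); quorum is 10. Satisfied.
Vote: the indemnification of a former officer requires three-fourths of the disinterested directors present (10 − 4 = 6). 3/4 of 6 = 4.50, rounded up to 5, so 5 affirmative votes are needed; 5 voted in favor. Satisfied.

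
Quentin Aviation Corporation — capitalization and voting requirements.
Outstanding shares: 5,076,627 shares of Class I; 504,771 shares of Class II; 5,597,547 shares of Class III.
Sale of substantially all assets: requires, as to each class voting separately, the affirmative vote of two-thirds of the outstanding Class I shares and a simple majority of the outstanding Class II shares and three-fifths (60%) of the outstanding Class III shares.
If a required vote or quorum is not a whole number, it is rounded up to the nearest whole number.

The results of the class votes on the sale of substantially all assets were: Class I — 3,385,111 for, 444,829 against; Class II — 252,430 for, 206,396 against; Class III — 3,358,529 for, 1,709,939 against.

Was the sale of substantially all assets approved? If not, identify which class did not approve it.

Class I: 2/3 of 5076627 = 3384418; 3,384,418 required, 3,385,111 in favor — approved.
Class II: a majority of 504771 is 252386; 252,386 required, 252,430 in favor — approved.
Class III: 3/5 of 5597547 = 3358528.20, rounded up to 3358529; 3,358,529 required, 3,358,529 in favor — approved.

Approved — every class gave the required vote.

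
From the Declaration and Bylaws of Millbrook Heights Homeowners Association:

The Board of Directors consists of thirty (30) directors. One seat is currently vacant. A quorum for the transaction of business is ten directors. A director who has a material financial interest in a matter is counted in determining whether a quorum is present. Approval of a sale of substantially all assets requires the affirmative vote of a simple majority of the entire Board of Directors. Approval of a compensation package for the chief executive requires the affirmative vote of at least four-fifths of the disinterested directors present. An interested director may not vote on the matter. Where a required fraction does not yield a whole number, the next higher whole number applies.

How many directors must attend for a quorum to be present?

The quorum is fixed at 10.

10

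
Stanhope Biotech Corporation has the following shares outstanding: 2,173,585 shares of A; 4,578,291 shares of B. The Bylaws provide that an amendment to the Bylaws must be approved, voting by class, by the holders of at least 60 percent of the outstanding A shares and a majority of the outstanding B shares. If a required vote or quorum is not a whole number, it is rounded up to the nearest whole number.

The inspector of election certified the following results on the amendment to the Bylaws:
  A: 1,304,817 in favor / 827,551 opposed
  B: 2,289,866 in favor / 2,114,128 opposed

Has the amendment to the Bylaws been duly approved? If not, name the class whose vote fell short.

Approved — every class gave the required vote.

A: 3/5 of 2173585 = 1304151; 1,304,151 required, 1,304,817 in favor — approved.
B: a majority of 4578291 is 2289146; 2,289,146 required, 2,289,866 in favor — approved.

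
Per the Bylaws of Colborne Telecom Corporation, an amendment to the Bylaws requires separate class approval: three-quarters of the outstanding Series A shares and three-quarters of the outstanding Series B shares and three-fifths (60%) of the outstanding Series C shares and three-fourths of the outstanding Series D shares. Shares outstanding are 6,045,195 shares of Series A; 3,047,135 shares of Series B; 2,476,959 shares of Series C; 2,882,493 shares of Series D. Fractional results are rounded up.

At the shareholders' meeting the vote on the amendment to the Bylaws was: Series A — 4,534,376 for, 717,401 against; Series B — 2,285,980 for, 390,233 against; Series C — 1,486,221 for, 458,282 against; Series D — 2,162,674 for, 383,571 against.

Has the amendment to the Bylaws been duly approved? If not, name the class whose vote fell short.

Series A: 3/4 of 6045195 = 4533896.25, rounded up to 4533897; 4,533,897 required, 4,534,376 in favor — approved.
Series B: 3/4 of 3047135 = 2285351.25, rounded up to 2285352; 2,285,352 required, 2,285,980 in favor — approved.
Series C: 3/5 of 2476959 = 1486175.40, rounded up to 1486176; 1,486,176 required, 1,486,221 in favor — approved.
Series D: 3/4 of 2882493 = 2161869.75, rounded up to 2161870; 2,161,870 required, 2,162,674 in favor — approved.

Approved — every class gave the required vote.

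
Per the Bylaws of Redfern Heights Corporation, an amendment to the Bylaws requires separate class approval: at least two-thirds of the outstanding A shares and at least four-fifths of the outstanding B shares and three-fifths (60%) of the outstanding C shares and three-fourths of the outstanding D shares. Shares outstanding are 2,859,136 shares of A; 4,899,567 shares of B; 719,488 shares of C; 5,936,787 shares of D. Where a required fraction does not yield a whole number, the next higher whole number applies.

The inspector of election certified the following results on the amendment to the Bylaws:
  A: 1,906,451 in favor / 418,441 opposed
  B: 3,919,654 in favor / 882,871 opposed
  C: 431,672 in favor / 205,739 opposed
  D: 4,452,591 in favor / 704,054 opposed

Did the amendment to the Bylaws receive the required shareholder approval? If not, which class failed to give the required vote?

A: 2/3 of 2859136 = 1906090.67, rounded up to 1906091; 1,906,091 required, 1,906,451 in favor — approved.
B: 4/5 of 4899567 = 3919653.60, rounded up to 3919654; 3,919,654 required, 3,919,654 in favor — approved.
C: 3/5 of 719488 = 431692.80, rounded up to 431693; 431,693 required, 431,672 in favor — not approved.
D: 3/4 of 5936787 = 4452590.25, rounded up to 4452591; 4,452,591 required, 4,452,591 in favor — approved.

Not approved — the C shares did not give the required vote.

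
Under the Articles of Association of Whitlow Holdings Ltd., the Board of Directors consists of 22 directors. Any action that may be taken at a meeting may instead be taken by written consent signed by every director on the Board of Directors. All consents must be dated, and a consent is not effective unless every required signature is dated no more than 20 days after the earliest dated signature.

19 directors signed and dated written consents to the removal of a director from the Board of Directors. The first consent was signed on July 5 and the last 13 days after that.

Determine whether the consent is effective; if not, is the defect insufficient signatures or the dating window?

Signatures required: the unanimous vote of 22 — unanimous means all 22, so 22 needed; 19 signed. Insufficient.
Dating window: the latest signature is 13 days after the earliest; the limit is 20 days. Within the window.

Not effective — insufficient signatures.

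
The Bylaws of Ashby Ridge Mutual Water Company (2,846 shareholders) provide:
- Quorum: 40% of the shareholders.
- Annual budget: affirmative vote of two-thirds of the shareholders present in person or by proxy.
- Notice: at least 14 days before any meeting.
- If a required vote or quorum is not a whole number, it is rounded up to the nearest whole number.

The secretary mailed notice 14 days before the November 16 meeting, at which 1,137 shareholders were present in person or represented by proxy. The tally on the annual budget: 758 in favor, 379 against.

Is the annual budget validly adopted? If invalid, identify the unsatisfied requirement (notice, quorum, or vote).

Invalid — quorum requirement not satisfied.

Notice: 14 days given; 14 required. Satisfied.
Quorum: 40% of 2,846 = 1,138.40, rounded up to 1,139; 1,137 present. Not satisfied.
Vote: requires two-thirds of those present (1,137); 2/3 of 1137 = 758, so 758 needed; 758 in favor. Satisfied.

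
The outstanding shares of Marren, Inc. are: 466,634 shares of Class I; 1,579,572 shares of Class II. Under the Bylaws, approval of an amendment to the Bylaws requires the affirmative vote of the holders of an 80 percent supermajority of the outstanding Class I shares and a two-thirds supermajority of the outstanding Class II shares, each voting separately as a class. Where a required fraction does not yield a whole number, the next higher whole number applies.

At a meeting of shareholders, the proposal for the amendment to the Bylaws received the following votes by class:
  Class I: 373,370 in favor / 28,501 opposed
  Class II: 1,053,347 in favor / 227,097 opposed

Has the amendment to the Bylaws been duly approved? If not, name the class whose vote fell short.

Approved — every class gave the required vote.

Class I: 4/5 of 466634 = 373307.20, rounded up to 373308; 373,308 required, 373,370 in favor — approved.
Class II: 2/3 of 1579572 = 1053048; 1,053,048 required, 1,053,347 in favor — approved.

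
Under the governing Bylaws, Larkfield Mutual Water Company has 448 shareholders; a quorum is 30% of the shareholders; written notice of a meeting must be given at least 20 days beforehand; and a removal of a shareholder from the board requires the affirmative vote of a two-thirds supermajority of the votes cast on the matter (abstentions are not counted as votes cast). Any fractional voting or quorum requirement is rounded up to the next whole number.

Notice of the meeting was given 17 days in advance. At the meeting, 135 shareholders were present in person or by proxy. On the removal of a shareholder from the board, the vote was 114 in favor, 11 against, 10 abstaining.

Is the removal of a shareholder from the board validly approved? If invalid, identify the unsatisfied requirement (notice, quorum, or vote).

Notice: 17 days given; 20 required. Not satisfied.
Quorum: 30% of 448 = 134.40, rounded up to 135; 135 present. Satisfied.
Vote: requires two-thirds of the votes cast (135 − 10 abstaining = 125); 2/3 of 125 = 83.33, rounded up to 84, so 84 needed; 114 in favor. Satisfied.

Invalid — notice requirement not satisfied.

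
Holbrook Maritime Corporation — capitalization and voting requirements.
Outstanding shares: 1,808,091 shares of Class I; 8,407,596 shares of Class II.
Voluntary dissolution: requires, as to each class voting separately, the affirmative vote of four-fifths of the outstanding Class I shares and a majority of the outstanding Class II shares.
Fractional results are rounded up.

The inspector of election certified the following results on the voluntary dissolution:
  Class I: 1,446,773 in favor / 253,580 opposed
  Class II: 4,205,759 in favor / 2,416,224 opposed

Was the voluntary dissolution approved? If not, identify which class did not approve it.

Approved — every class gave the required vote.

Class I: 4/5 of 1808091 = 1446472.80, rounded up to 1446473; 1,446,473 required, 1,446,773 in favor — approved.
Class II: a majority of 8407596 is 4203799; 4,203,799 required, 4,205,759 in favor — approved.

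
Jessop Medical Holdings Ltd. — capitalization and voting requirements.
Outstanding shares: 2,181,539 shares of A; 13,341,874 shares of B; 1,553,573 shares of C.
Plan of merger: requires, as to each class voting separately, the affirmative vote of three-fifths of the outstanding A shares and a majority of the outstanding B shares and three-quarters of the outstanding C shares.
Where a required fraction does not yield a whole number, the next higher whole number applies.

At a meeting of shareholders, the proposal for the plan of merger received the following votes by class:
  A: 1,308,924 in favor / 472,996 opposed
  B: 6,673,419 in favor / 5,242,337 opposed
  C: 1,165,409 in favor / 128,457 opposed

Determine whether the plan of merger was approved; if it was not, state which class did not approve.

A: 3/5 of 2181539 = 1308923.40, rounded up to 1308924; 1,308,924 required, 1,308,924 in favor — approved.
B: a majority of 13341874 is 6670938; 6,670,938 required, 6,673,419 in favor — approved.
C: 3/4 of 1553573 = 1165179.75, rounded up to 1165180; 1,165,180 required, 1,165,409 in favor — approved.

Approved — every class gave the required vote.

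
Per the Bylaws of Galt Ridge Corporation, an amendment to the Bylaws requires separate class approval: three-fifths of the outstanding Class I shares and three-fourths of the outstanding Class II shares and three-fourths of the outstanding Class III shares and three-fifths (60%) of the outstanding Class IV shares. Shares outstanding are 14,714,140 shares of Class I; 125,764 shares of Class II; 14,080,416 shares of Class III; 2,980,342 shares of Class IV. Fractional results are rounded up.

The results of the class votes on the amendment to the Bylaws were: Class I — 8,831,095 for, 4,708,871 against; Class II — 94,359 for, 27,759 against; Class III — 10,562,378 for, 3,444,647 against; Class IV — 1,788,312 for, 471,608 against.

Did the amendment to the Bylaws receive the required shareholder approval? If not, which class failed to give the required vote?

Approved — every class gave the required vote.

Class I: 3/5 of 14714140 = 8828484; 8,828,484 required, 8,831,095 in favor — approved.
Class II: 3/4 of 125764 = 94323; 94,323 required, 94,359 in favor — approved.
Class III: 3/4 of 14080416 = 10560312; 10,560,312 required, 10,562,378 in favor — approved.
Class IV: 3/5 of 2980342 = 1788205.20, rounded up to 1788206; 1,788,206 required, 1,788,312 in favor — approved.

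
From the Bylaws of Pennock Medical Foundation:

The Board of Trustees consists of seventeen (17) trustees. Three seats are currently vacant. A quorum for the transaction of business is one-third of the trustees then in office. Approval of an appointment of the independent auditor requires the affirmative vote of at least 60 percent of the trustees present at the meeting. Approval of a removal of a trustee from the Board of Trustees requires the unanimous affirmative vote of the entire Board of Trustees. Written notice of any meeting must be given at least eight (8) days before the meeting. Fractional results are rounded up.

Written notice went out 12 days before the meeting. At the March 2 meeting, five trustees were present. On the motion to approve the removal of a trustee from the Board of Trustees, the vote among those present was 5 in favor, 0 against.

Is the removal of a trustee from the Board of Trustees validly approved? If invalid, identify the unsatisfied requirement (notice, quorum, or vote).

Notice: 12 days given; 8 required (12 ≥ 8). Satisfied.
Quorum: 5 present; quorum is 5. Satisfied.
Vote: the removal of a trustee from the Board of Trustees requires the unanimous vote of the entire Board of Trustees (17). Unanimous means all 17, so 17 affirmative votes are needed; 5 voted in favor. Not satisfied.

Invalid — vote requirement not satisfied.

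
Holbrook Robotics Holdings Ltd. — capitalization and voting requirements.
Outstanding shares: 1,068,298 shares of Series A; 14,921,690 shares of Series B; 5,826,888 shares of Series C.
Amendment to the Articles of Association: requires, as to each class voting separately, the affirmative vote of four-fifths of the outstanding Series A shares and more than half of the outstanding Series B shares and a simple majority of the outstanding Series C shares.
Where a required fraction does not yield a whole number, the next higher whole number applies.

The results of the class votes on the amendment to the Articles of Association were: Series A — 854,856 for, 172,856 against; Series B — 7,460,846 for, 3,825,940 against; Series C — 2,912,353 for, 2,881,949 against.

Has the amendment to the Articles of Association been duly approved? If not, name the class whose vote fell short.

Series A: 4/5 of 1068298 = 854638.40, rounded up to 854639; 854,639 required, 854,856 in favor — approved.
Series B: a majority of 14921690 is 7460846; 7,460,846 required, 7,460,846 in favor — approved.
Series C: a majority of 5826888 is 2913445; 2,913,445 required, 2,912,353 in favor — not approved.

Not approved — the Series C shares did not give the required vote.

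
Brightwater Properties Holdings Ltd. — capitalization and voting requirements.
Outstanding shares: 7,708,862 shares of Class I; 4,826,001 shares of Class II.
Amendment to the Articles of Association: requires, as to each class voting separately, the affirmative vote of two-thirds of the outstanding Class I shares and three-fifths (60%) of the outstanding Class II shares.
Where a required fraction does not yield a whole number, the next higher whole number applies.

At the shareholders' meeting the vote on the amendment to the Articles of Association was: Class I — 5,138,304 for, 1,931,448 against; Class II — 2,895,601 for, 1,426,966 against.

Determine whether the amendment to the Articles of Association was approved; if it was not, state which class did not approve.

Not approved — the Class I shares did not give the required vote.

Class I: 2/3 of 7708862 = 5139241.33, rounded up to 5139242; 5,139,242 required, 5,138,304 in favor — not approved.
Class II: 3/5 of 4826001 = 2895600.60, rounded up to 2895601; 2,895,601 required, 2,895,601 in favor — approved.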